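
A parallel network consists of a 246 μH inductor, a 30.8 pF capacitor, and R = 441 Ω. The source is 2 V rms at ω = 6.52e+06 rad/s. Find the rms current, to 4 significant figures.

X_L = ωL = 1604 Ω
X_C = 1/(ωC) = 4980 Ω
Parallel: admittances add. Y = 1/R + 1/(jωL) + jωC
Y = (0.002268 − j0.0004227) S
|Y| = 0.002307 S → |Z| = 1/|Y| = 433.5 Ω, ∠Z = −∠Y = 10.56°
I = V/|Z| = 2/433.5 = 4.613 mA

4.613 mA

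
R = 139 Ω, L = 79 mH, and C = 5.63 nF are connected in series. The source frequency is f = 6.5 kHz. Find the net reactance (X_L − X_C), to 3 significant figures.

-1120 Ω

ω = 2πf = 40840 rad/s
X_L = ωL = 3230 Ω
X_C = 1/(ωC) = 4350 Ω
X = 3230 − 4350 = -1120 Ω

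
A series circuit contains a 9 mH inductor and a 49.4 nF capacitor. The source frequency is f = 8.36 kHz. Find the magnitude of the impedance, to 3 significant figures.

87.4 Ω

ω = 2πf = 52530 rad/s
X_L = ωL = 473 Ω
X_C = 1/(ωC) = 385 Ω
Net reactance X = X_L − X_C = 87.4 Ω
Z = j87.4 Ω
|Z| = √(0² + 87.4²) = 87.4 Ω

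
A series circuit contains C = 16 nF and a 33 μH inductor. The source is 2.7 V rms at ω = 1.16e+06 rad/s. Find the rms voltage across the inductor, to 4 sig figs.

6.626 V

X_L = ωL = 38.28 Ω
X_C = 1/(ωC) = 53.88 Ω
Net reactance X = X_L − X_C = -15.60 Ω
Z = − j15.60 Ω
|Z| = √(0² + 15.60²) = 15.60 Ω
I = V/|Z| = 173.1 mA
V_L = I·|Z_L| = 0.1731 × 38.28 = 6.626 V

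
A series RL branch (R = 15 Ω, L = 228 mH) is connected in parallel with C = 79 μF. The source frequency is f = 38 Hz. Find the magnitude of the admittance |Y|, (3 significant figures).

ω = 2πf = 238.8 rad/s
X_L = ωL = 54.4 Ω
X_C = 1/(ωC) = 53.0 Ω
Branch 1 (R+jX_L): Z₁ = 15.0 + j54.4 Ω, |Z₁| = 56.5 Ω
Branch 2 (−jX_C): Z₂ = −j53.0 Ω
Parallel: Z = Z₁Z₂/(Z₁+Z₂), |Z| = 199 Ω, ∠Z = -20.8°
|Y| = 1/|Z| = 5.03 mS

5.03 mS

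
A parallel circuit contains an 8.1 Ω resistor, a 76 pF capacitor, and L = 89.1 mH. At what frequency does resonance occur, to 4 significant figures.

ω₀ = 1/√(LC) = 1/√(0.0891 × 7.6e-11) = 384300 rad/s
f₀ = ω₀/(2π) = 61.16 kHz

61.16 kHz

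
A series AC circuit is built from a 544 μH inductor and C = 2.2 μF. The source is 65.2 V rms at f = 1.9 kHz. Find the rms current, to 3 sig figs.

2.06 A

ω = 2πf = 11940 rad/s
X_L = ωL = 6.49 Ω
X_C = 1/(ωC) = 38.1 Ω
Net reactance X = X_L − X_C = -31.6 Ω
Z = − j31.6 Ω
|Z| = √(0² + 31.6²) = 31.6 Ω
I = V/|Z| = 65.2/31.6 = 2.06 A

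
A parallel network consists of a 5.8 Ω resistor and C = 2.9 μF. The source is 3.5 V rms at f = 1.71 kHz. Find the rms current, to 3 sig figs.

613 mA

ω = 2πf = 10740 rad/s
X_C = 1/(ωC) = 32.1 Ω
Parallel: admittances add. Y = 1/R + jωC
Y = (0.172 + j0.0312) S
|Y| = 0.175 S → |Z| = 1/|Y| = 5.71 Ω, ∠Z = −∠Y = -10.2°
I = V/|Z| = 3.5/5.71 = 613 mA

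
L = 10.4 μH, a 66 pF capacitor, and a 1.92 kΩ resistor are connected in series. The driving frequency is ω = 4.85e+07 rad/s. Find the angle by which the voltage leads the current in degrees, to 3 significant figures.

5.71°

X_L = ωL = 504 Ω
X_C = 1/(ωC) = 312 Ω
Net reactance X = X_L − X_C = 192 Ω
Z = 1920 + j192 Ω
|Z| = √(1920² + 192²) = 1930 Ω
∠Z = arctan(192/1920) = 5.71°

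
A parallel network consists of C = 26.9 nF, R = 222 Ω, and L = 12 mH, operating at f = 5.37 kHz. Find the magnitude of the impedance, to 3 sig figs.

ω = 2πf = 33740 rad/s
X_L = ωL = 405 Ω
X_C = 1/(ωC) = 1100 Ω
Parallel: admittances add. Y = 1/R + 1/(jωL) + jωC
Y = (0.00450 − j0.00156) S
|Y| = 0.00477 S → |Z| = 1/|Y| = 210 Ω, ∠Z = −∠Y = 19.1°

210 Ω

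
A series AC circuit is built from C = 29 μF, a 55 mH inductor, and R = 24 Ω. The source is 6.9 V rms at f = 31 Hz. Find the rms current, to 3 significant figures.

41.1 mA

ω = 2πf = 194.8 rad/s
X_L = ωL = 10.7 Ω
X_C = 1/(ωC) = 177 Ω
Net reactance X = X_L − X_C = -166 Ω
Z = 24.0 − j166 Ω
|Z| = √(24.0² + 166²) = 168 Ω
I = V/|Z| = 6.9/168 = 41.1 mA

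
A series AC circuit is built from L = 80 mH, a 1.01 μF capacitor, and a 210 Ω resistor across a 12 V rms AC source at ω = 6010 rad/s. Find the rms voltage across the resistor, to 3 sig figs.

X_L = ωL = 481 Ω
X_C = 1/(ωC) = 165 Ω
Net reactance X = X_L − X_C = 316 Ω
Z = 210 + j316 Ω
|Z| = √(210² + 316²) = 379 Ω
I = V/|Z| = 31.6 mA
V_R = I·|Z_R| = 0.0316 × 210 = 6.64 V

6.64 V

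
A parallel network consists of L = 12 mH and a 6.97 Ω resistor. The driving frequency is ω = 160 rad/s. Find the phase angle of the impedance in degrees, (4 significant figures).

74.60°

X_L = ωL = 1.920 Ω
Parallel: admittances add. Y = 1/R + 1/(jωL)
Y = (0.1435 − j0.5208) S
|Y| = 0.5402 S → |Z| = 1/|Y| = 1.851 Ω, ∠Z = −∠Y = 74.60°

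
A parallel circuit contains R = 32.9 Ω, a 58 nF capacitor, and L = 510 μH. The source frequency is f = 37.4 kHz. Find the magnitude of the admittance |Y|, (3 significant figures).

30.9 mS

ω = 2πf = 235000 rad/s
X_L = ωL = 120 Ω
X_C = 1/(ωC) = 73.4 Ω
Parallel: admittances add. Y = 1/R + 1/(jωL) + jωC
Y = (0.0304 + j0.00529) S
|Y| = 0.0309 S → |Z| = 1/|Y| = 32.4 Ω, ∠Z = −∠Y = -9.86°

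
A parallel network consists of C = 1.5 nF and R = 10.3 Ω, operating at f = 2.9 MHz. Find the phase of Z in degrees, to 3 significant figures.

ω = 2πf = 1.822e+07 rad/s
X_C = 1/(ωC) = 36.6 Ω
Parallel: admittances add. Y = 1/R + jωC
Y = (0.0971 + j0.0273) S
|Y| = 0.101 S → |Z| = 1/|Y| = 9.91 Ω, ∠Z = −∠Y = -15.7°

-15.7°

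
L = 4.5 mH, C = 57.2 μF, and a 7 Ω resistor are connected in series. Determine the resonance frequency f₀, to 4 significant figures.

313.7 Hz

ω₀ = 1/√(LC) = 1/√(0.0045 × 5.72e-05) = 1971 rad/s
f₀ = ω₀/(2π) = 313.7 Hz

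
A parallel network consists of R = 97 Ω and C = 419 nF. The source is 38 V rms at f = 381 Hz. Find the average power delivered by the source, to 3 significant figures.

14.9 W

ω = 2πf = 2394 rad/s
X_C = 1/(ωC) = 997 Ω
Parallel: admittances add. Y = 1/R + jωC
Y = (0.0103 + j0.00100) S
|Y| = 0.0104 S → |Z| = 1/|Y| = 96.5 Ω, ∠Z = −∠Y = -5.56°
I = V/|Z| = 394 mA
P = VI cos φ = 38 × 0.394 × cos(-5.56°) = 14.9 W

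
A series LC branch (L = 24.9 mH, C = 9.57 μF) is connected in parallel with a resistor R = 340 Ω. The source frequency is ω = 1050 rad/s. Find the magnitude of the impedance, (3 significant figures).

71.7 Ω

X_L = ωL = 26.1 Ω
X_C = 1/(ωC) = 99.5 Ω
Branch 1: Z₁ = R = 340 Ω
Branch 2 (series LC): Z₂ = j(X_L − X_C) = −j73.4 Ω
Parallel: Z = Z₁Z₂/(Z₁+Z₂), |Z| = 71.7 Ω, ∠Z = -77.8°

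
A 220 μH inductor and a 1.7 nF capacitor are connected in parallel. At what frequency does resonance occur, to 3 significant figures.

ω₀ = 1/√(LC) = 1/√(0.00022 × 1.7e-09) = 1.635e+06 rad/s
f₀ = ω₀/(2π) = 260 kHz

260 kHz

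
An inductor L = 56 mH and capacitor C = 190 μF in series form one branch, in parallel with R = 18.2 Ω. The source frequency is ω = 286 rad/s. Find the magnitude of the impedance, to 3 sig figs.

2.37 Ω

X_L = ωL = 16.0 Ω
X_C = 1/(ωC) = 18.4 Ω
Branch 1: Z₁ = R = 18.2 Ω
Branch 2 (series LC): Z₂ = j(X_L − X_C) = −j2.39 Ω
Parallel: Z = Z₁Z₂/(Z₁+Z₂), |Z| = 2.37 Ω, ∠Z = -82.5°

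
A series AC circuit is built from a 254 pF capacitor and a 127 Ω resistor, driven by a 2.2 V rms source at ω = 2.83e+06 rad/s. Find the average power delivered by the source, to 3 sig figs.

315 μW

X_C = 1/(ωC) = 1390 Ω
Z = 127 − j1390 Ω
|Z| = √(127² + 1390²) = 1400 Ω
∠Z = arctan(-1390/127) = -84.8°
I = V/|Z| = 1.57 mA
P = VI cos φ = 2.2 × 0.00157 × cos(-84.8°) = 315 μW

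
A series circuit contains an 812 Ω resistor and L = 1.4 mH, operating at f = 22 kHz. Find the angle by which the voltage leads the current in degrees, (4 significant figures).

13.41°

ω = 2πf = 138200 rad/s
X_L = ωL = 193.5 Ω
Z = 812.0 + j193.5 Ω
|Z| = √(812.0² + 193.5²) = 834.7 Ω
∠Z = arctan(193.5/812.0) = 13.41°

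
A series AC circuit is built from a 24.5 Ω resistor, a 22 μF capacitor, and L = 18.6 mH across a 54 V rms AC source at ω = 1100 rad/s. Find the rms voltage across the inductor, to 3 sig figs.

34.3 V

X_L = ωL = 20.5 Ω
X_C = 1/(ωC) = 41.3 Ω
Net reactance X = X_L − X_C = -20.9 Ω
Z = 24.5 − j20.9 Ω
|Z| = √(24.5² + 20.9²) = 32.2 Ω
I = V/|Z| = 1.68 A
V_L = I·|Z_L| = 1.68 × 20.5 = 34.3 V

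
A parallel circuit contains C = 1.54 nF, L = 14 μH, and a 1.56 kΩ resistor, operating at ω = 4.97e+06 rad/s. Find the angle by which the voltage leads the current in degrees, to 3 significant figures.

84.5°

X_L = ωL = 69.6 Ω
X_C = 1/(ωC) = 131 Ω
Parallel: admittances add. Y = 1/R + 1/(jωL) + jωC
Y = (0.000641 − j0.00672) S
|Y| = 0.00675 S → |Z| = 1/|Y| = 148 Ω, ∠Z = −∠Y = 84.5°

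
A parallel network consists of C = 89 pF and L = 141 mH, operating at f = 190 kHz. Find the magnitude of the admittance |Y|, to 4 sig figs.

100.3 μS

ω = 2πf = 1.194e+06 rad/s
X_L = ωL = 168300 Ω
X_C = 1/(ωC) = 9412 Ω
Parallel: admittances add. Y = 1/(jωL) + jωC
Y = (0 + j0.0001003) S
|Y| = 0.0001003 S → |Z| = 1/|Y| = 9969 Ω, ∠Z = −∠Y = -90.00°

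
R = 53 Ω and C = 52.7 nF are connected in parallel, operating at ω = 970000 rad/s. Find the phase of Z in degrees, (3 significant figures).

-69.7°

X_C = 1/(ωC) = 19.6 Ω
Parallel: admittances add. Y = 1/R + jωC
Y = (0.0189 + j0.0511) S
|Y| = 0.0545 S → |Z| = 1/|Y| = 18.4 Ω, ∠Z = −∠Y = -69.7°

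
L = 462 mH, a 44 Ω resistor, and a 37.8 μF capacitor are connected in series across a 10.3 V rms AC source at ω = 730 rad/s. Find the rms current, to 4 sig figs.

33.86 mA

X_L = ωL = 337.3 Ω
X_C = 1/(ωC) = 36.24 Ω
Net reactance X = X_L − X_C = 301.0 Ω
Z = 44.00 + j301.0 Ω
|Z| = √(44.00² + 301.0²) = 304.2 Ω
I = V/|Z| = 10.3/304.2 = 33.86 mA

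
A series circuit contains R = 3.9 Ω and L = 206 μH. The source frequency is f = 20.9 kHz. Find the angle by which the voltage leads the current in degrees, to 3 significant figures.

81.8°

ω = 2πf = 131300 rad/s
X_L = ωL = 27.1 Ω
Z = 3.90 + j27.1 Ω
|Z| = √(3.90² + 27.1²) = 27.3 Ω
∠Z = arctan(27.1/3.90) = 81.8°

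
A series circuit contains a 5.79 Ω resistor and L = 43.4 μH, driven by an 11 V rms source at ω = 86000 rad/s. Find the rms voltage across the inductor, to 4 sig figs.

X_L = ωL = 3.732 Ω
Z = 5.790 + j3.732 Ω
|Z| = √(5.790² + 3.732²) = 6.889 Ω
I = V/|Z| = 1.597 A
V_L = I·|Z_L| = 1.597 × 3.732 = 5.960 V

5.960 V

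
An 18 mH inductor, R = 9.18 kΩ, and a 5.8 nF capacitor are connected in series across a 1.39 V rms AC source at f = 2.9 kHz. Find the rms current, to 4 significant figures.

ω = 2πf = 18220 rad/s
X_L = ωL = 328.0 Ω
X_C = 1/(ωC) = 9462 Ω
Net reactance X = X_L − X_C = -9134 Ω
Z = 9180 − j9134 Ω
|Z| = √(9180² + 9134²) = 12950 Ω
I = V/|Z| = 1.39/12950 = 107.3 μA

107.3 μA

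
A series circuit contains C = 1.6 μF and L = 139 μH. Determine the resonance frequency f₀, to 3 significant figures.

10.7 kHz

ω₀ = 1/√(LC) = 1/√(0.000139 × 1.6e-06) = 67060 rad/s
f₀ = ω₀/(2π) = 10.7 kHz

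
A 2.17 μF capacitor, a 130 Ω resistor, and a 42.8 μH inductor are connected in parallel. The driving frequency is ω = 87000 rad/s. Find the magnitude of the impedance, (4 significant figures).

X_L = ωL = 3.724 Ω
X_C = 1/(ωC) = 5.297 Ω
Parallel: admittances add. Y = 1/R + 1/(jωL) + jωC
Y = (0.007692 − j0.07977) S
|Y| = 0.08014 S → |Z| = 1/|Y| = 12.48 Ω, ∠Z = −∠Y = 84.49°

12.48 Ω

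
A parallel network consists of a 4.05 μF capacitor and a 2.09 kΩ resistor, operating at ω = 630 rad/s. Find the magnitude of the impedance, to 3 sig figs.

X_C = 1/(ωC) = 392 Ω
Parallel: admittances add. Y = 1/R + jωC
Y = (0.000478 + j0.00255) S
|Y| = 0.00260 S → |Z| = 1/|Y| = 385 Ω, ∠Z = −∠Y = -79.4°

385 Ω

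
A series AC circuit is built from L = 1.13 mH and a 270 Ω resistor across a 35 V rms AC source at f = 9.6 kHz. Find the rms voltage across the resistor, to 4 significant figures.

ω = 2πf = 60320 rad/s
X_L = ωL = 68.16 Ω
Z = 270.0 + j68.16 Ω
|Z| = √(270.0² + 68.16²) = 278.5 Ω
I = V/|Z| = 125.7 mA
V_R = I·|Z_R| = 0.1257 × 270.0 = 33.94 V

33.94 V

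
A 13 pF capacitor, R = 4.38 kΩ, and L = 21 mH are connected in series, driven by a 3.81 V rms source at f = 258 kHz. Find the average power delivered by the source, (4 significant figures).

319.5 μW

ω = 2πf = 1.621e+06 rad/s
X_L = ωL = 34040 Ω
X_C = 1/(ωC) = 47450 Ω
Net reactance X = X_L − X_C = -13410 Ω
Z = 4380 − j13410 Ω
|Z| = √(4380² + 13410²) = 14110 Ω
∠Z = arctan(-13410/4380) = -71.91°
I = V/|Z| = 270.1 μA
P = VI cos φ = 3.81 × 0.0002701 × cos(-71.91°) = 319.5 μW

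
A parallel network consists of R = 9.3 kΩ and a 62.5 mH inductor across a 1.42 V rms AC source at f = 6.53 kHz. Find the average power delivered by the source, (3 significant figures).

217 μW

ω = 2πf = 41030 rad/s
X_L = ωL = 2560 Ω
Parallel: admittances add. Y = 1/R + 1/(jωL)
Y = (0.000108 − j0.000390) S
|Y| = 0.000405 S → |Z| = 1/|Y| = 2470 Ω, ∠Z = −∠Y = 74.6°
I = V/|Z| = 574 μA
P = VI cos φ = 1.42 × 0.000574 × cos(74.6°) = 217 μW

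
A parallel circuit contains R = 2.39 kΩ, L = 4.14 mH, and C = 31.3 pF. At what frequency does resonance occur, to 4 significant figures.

442.1 kHz

ω₀ = 1/√(LC) = 1/√(0.00414 × 3.13e-11) = 2.778e+06 rad/s
f₀ = ω₀/(2π) = 442.1 kHz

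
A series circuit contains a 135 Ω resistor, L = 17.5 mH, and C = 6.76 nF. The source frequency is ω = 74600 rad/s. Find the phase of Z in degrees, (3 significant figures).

-78.7°

X_L = ωL = 1310 Ω
X_C = 1/(ωC) = 1980 Ω
Net reactance X = X_L − X_C = -677 Ω
Z = 135 − j677 Ω
|Z| = √(135² + 677²) = 691 Ω
∠Z = arctan(-677/135) = -78.7°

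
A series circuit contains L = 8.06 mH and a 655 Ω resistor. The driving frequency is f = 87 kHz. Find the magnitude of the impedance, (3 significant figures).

ω = 2πf = 546600 rad/s
X_L = ωL = 4410 Ω
Z = 655 + j4410 Ω
|Z| = √(655² + 4410²) = 4450 Ω

4450 Ω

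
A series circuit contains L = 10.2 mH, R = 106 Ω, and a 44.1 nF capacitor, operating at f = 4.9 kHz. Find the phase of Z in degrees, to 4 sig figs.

ω = 2πf = 30790 rad/s
X_L = ωL = 314.0 Ω
X_C = 1/(ωC) = 736.5 Ω
Net reactance X = X_L − X_C = -422.5 Ω
Z = 106.0 − j422.5 Ω
|Z| = √(106.0² + 422.5²) = 435.6 Ω
∠Z = arctan(-422.5/106.0) = -75.92°

-75.92°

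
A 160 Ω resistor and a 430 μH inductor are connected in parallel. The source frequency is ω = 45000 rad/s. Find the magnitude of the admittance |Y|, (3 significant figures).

X_L = ωL = 19.3 Ω
Parallel: admittances add. Y = 1/R + 1/(jωL)
Y = (0.00625 − j0.0517) S
|Y| = 0.0521 S → |Z| = 1/|Y| = 19.2 Ω, ∠Z = −∠Y = 83.1°

52.1 mS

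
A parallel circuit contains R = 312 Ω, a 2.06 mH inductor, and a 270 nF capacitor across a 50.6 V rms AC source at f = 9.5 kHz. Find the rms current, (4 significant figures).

435.3 mA

ω = 2πf = 59690 rad/s
X_L = ωL = 123.0 Ω
X_C = 1/(ωC) = 62.05 Ω
Parallel: admittances add. Y = 1/R + 1/(jωL) + jωC
Y = (0.003205 + j0.007984) S
|Y| = 0.008603 S → |Z| = 1/|Y| = 116.2 Ω, ∠Z = −∠Y = -68.13°
I = V/|Z| = 50.6/116.2 = 435.3 mA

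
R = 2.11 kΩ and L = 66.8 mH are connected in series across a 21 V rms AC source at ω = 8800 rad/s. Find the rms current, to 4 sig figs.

9.587 mA

X_L = ωL = 587.8 Ω
Z = 2110 + j587.8 Ω
|Z| = √(2110² + 587.8²) = 2190 Ω
I = V/|Z| = 21/2190 = 9.587 mA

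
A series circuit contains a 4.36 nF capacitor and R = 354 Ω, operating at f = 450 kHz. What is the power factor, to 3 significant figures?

ω = 2πf = 2.827e+06 rad/s
X_C = 1/(ωC) = 81.1 Ω
Z = 354 − j81.1 Ω
|Z| = √(354² + 81.1²) = 363 Ω
∠Z = arctan(-81.1/354) = -12.9°
cos φ = cos(-12.9°) = 0.975

0.975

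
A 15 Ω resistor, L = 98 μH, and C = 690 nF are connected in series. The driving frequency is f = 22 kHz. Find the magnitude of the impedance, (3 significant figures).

ω = 2πf = 138200 rad/s
X_L = ωL = 13.5 Ω
X_C = 1/(ωC) = 10.5 Ω
Net reactance X = X_L − X_C = 3.06 Ω
Z = 15.0 + j3.06 Ω
|Z| = √(15.0² + 3.06²) = 15.3 Ω

15.3 Ω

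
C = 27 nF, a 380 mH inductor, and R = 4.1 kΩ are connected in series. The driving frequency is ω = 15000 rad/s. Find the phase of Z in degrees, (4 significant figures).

X_L = ωL = 5700 Ω
X_C = 1/(ωC) = 2469 Ω
Net reactance X = X_L − X_C = 3231 Ω
Z = 4100 + j3231 Ω
|Z| = √(4100² + 3231²) = 5220 Ω
∠Z = arctan(3231/4100) = 38.24°

38.24°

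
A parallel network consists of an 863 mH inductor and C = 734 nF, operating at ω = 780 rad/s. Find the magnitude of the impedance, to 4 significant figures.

1095 Ω

X_L = ωL = 673.1 Ω
X_C = 1/(ωC) = 1747 Ω
Parallel: admittances add. Y = 1/(jωL) + jωC
Y = (0 − j0.0009131) S
|Y| = 0.0009131 S → |Z| = 1/|Y| = 1095 Ω, ∠Z = −∠Y = 90.00°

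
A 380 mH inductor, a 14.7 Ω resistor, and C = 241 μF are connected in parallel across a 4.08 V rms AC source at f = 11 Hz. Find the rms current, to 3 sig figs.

ω = 2πf = 69.12 rad/s
X_L = ωL = 26.3 Ω
X_C = 1/(ωC) = 60.0 Ω
Parallel: admittances add. Y = 1/R + 1/(jωL) + jωC
Y = (0.0680 − j0.0214) S
|Y| = 0.0713 S → |Z| = 1/|Y| = 14.0 Ω, ∠Z = −∠Y = 17.5°
I = V/|Z| = 4.08/14.0 = 291 mA

291 mA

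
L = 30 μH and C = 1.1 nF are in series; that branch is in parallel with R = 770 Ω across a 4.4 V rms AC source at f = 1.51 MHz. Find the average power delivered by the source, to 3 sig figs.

25.1 mW

ω = 2πf = 9.488e+06 rad/s
X_L = ωL = 285 Ω
X_C = 1/(ωC) = 95.8 Ω
Branch 1: Z₁ = R = 770 Ω
Branch 2 (series LC): Z₂ = j(X_L − X_C) = j189 Ω
Parallel: Z = Z₁Z₂/(Z₁+Z₂), |Z| = 183 Ω, ∠Z = 76.2°
I = V/|Z| = 24.0 mA
P = VI cos φ = 4.4 × 0.0240 × cos(76.2°) = 25.1 mW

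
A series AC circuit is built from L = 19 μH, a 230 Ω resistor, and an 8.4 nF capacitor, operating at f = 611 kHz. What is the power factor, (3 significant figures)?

ω = 2πf = 3.839e+06 rad/s
X_L = ωL = 72.9 Ω
X_C = 1/(ωC) = 31.0 Ω
Net reactance X = X_L − X_C = 41.9 Ω
Z = 230 + j41.9 Ω
|Z| = √(230² + 41.9²) = 234 Ω
∠Z = arctan(41.9/230) = 10.3°
cos φ = cos(10.3°) = 0.984

0.984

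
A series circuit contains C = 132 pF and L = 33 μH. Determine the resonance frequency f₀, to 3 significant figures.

ω₀ = 1/√(LC) = 1/√(3.3e-05 × 1.32e-10) = 1.515e+07 rad/s
f₀ = ω₀/(2π) = 2.41 MHz

2.41 MHz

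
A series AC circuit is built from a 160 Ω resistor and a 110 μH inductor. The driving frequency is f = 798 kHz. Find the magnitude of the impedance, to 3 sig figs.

574 Ω

ω = 2πf = 5.014e+06 rad/s
X_L = ωL = 552 Ω
Z = 160 + j552 Ω
|Z| = √(160² + 552²) = 574 Ω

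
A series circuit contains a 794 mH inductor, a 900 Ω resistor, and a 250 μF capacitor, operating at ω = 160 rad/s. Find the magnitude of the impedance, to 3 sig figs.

X_L = ωL = 127 Ω
X_C = 1/(ωC) = 25.0 Ω
Net reactance X = X_L − X_C = 102 Ω
Z = 900 + j102 Ω
|Z| = √(900² + 102²) = 906 Ω

906 Ω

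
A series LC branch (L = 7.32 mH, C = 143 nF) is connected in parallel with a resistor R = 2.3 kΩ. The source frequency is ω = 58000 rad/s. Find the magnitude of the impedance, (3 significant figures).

X_L = ωL = 425 Ω
X_C = 1/(ωC) = 121 Ω
Branch 1: Z₁ = R = 2300 Ω
Branch 2 (series LC): Z₂ = j(X_L − X_C) = j304 Ω
Parallel: Z = Z₁Z₂/(Z₁+Z₂), |Z| = 301 Ω, ∠Z = 82.5°

301 Ω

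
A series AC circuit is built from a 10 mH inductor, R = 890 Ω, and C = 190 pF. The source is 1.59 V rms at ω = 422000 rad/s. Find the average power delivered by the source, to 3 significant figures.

32.7 μW

X_L = ωL = 4220 Ω
X_C = 1/(ωC) = 12500 Ω
Net reactance X = X_L − X_C = -8250 Ω
Z = 890 − j8250 Ω
|Z| = √(890² + 8250²) = 8300 Ω
∠Z = arctan(-8250/890) = -83.8°
I = V/|Z| = 192 μA
P = VI cos φ = 1.59 × 0.000192 × cos(-83.8°) = 32.7 μW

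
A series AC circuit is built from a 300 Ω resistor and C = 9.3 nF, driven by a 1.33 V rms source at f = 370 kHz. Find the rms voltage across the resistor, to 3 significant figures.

ω = 2πf = 2.325e+06 rad/s
X_C = 1/(ωC) = 46.3 Ω
Z = 300 − j46.3 Ω
|Z| = √(300² + 46.3²) = 304 Ω
I = V/|Z| = 4.38 mA
V_R = I·|Z_R| = 0.00438 × 300 = 1.31 V

1.31 V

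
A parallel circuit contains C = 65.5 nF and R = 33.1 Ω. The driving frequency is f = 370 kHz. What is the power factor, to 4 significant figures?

ω = 2πf = 2.325e+06 rad/s
X_C = 1/(ωC) = 6.567 Ω
Parallel: admittances add. Y = 1/R + jωC
Y = (0.03021 + j0.1523) S
|Y| = 0.1552 S → |Z| = 1/|Y| = 6.442 Ω, ∠Z = −∠Y = -78.78°
cos φ = cos(-78.78°) = 0.1946

0.1946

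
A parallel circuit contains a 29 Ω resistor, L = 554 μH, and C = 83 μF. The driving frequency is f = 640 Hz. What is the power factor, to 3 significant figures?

ω = 2πf = 4021 rad/s
X_L = ωL = 2.23 Ω
X_C = 1/(ωC) = 3.00 Ω
Parallel: admittances add. Y = 1/R + 1/(jωL) + jωC
Y = (0.0345 − j0.115) S
|Y| = 0.120 S → |Z| = 1/|Y| = 8.32 Ω, ∠Z = −∠Y = 73.3°
cos φ = cos(73.3°) = 0.287

0.287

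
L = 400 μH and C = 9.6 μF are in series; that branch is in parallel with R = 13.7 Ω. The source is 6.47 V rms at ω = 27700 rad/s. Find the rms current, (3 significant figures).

X_L = ωL = 11.1 Ω
X_C = 1/(ωC) = 3.76 Ω
Branch 1: Z₁ = R = 13.7 Ω
Branch 2 (series LC): Z₂ = j(X_L − X_C) = j7.32 Ω
Parallel: Z = Z₁Z₂/(Z₁+Z₂), |Z| = 6.46 Ω, ∠Z = 61.9°
I = V/|Z| = 6.47/6.46 = 1.00 A

1.00 A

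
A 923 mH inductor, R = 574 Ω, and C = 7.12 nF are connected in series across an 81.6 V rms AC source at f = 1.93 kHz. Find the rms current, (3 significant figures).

ω = 2πf = 12130 rad/s
X_L = ωL = 11200 Ω
X_C = 1/(ωC) = 11600 Ω
Net reactance X = X_L − X_C = -389 Ω
Z = 574 − j389 Ω
|Z| = √(574² + 389²) = 693 Ω
I = V/|Z| = 81.6/693 = 118 mA

118 mA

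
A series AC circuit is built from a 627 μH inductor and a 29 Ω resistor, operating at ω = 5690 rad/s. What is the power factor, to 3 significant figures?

X_L = ωL = 3.57 Ω
Z = 29.0 + j3.57 Ω
|Z| = √(29.0² + 3.57²) = 29.2 Ω
∠Z = arctan(3.57/29.0) = 7.01°
cos φ = cos(7.01°) = 0.993

0.993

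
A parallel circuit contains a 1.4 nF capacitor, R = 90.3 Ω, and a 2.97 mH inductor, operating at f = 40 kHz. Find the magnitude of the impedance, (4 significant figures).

ω = 2πf = 251300 rad/s
X_L = ωL = 746.4 Ω
X_C = 1/(ωC) = 2842 Ω
Parallel: admittances add. Y = 1/R + 1/(jωL) + jωC
Y = (0.01107 − j0.0009878) S
|Y| = 0.01112 S → |Z| = 1/|Y| = 89.94 Ω, ∠Z = −∠Y = 5.097°

89.94 Ω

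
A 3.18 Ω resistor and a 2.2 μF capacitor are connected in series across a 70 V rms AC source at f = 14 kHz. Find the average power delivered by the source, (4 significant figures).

423.3 W

ω = 2πf = 87960 rad/s
X_C = 1/(ωC) = 5.167 Ω
Z = 3.180 − j5.167 Ω
|Z| = √(3.180² + 5.167²) = 6.067 Ω
∠Z = arctan(-5.167/3.180) = -58.39°
I = V/|Z| = 11.54 A
P = VI cos φ = 70 × 11.54 × cos(-58.39°) = 423.3 W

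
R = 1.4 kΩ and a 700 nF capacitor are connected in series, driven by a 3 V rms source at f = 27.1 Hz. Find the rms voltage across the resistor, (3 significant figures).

ω = 2πf = 170.3 rad/s
X_C = 1/(ωC) = 8390 Ω
Z = 1400 − j8390 Ω
|Z| = √(1400² + 8390²) = 8510 Ω
I = V/|Z| = 353 μA
V_R = I·|Z_R| = 0.000353 × 1400 = 0.494 V

0.494 V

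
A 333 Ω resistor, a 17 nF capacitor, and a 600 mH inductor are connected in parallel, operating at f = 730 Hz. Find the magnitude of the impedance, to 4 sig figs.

331.5 Ω

ω = 2πf = 4587 rad/s
X_L = ωL = 2752 Ω
X_C = 1/(ωC) = 12820 Ω
Parallel: admittances add. Y = 1/R + 1/(jωL) + jωC
Y = (0.003003 − j0.0002854) S
|Y| = 0.003017 S → |Z| = 1/|Y| = 331.5 Ω, ∠Z = −∠Y = 5.429°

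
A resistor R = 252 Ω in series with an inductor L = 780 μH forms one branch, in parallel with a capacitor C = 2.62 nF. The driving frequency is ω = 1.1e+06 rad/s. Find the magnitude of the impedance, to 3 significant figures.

545 Ω

X_L = ωL = 858 Ω
X_C = 1/(ωC) = 347 Ω
Branch 1 (R+jX_L): Z₁ = 252 + j858 Ω, |Z₁| = 894 Ω
Branch 2 (−jX_C): Z₂ = −j347 Ω
Parallel: Z = Z₁Z₂/(Z₁+Z₂), |Z| = 545 Ω, ∠Z = -80.1°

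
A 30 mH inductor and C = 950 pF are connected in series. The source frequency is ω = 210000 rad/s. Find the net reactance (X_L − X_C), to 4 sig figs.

1287 Ω

X_L = ωL = 6300 Ω
X_C = 1/(ωC) = 5013 Ω
X = 6300 − 5013 = 1287 Ω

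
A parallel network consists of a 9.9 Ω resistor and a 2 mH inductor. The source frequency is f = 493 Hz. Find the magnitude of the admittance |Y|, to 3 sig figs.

190 mS

ω = 2πf = 3098 rad/s
X_L = ωL = 6.20 Ω
Parallel: admittances add. Y = 1/R + 1/(jωL)
Y = (0.101 − j0.161) S
|Y| = 0.190 S → |Z| = 1/|Y| = 5.25 Ω, ∠Z = −∠Y = 58.0°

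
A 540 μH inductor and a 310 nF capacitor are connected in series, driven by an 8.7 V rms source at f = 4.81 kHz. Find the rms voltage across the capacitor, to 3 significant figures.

10.3 V

ω = 2πf = 30220 rad/s
X_L = ωL = 16.3 Ω
X_C = 1/(ωC) = 107 Ω
Net reactance X = X_L − X_C = -90.4 Ω
Z = − j90.4 Ω
|Z| = √(0² + 90.4²) = 90.4 Ω
I = V/|Z| = 96.2 mA
V_C = I·|Z_C| = 0.0962 × 107 = 10.3 V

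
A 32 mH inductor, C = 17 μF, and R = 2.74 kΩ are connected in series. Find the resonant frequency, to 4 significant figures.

215.8 Hz

ω₀ = 1/√(LC) = 1/√(0.032 × 1.7e-05) = 1356 rad/s
f₀ = ω₀/(2π) = 215.8 Hz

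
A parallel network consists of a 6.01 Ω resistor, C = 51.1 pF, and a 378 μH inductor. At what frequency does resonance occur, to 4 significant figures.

1.145 MHz

ω₀ = 1/√(LC) = 1/√(0.000378 × 5.11e-11) = 7.195e+06 rad/s
f₀ = ω₀/(2π) = 1.145 MHz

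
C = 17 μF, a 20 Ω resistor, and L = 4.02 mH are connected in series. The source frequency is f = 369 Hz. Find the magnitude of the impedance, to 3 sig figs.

25.6 Ω

ω = 2πf = 2318 rad/s
X_L = ωL = 9.32 Ω
X_C = 1/(ωC) = 25.4 Ω
Net reactance X = X_L − X_C = -16.1 Ω
Z = 20.0 − j16.1 Ω
|Z| = √(20.0² + 16.1²) = 25.6 Ω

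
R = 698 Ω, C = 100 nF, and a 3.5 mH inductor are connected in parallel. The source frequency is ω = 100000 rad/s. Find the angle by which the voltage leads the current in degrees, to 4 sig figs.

-78.66°

X_L = ωL = 350.0 Ω
X_C = 1/(ωC) = 100.0 Ω
Parallel: admittances add. Y = 1/R + 1/(jωL) + jωC
Y = (0.001433 + j0.007143) S
|Y| = 0.007285 S → |Z| = 1/|Y| = 137.3 Ω, ∠Z = −∠Y = -78.66°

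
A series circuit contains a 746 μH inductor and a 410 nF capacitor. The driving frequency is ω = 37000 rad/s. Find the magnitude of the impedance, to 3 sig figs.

X_L = ωL = 27.6 Ω
X_C = 1/(ωC) = 65.9 Ω
Net reactance X = X_L − X_C = -38.3 Ω
Z = − j38.3 Ω
|Z| = √(0² + 38.3²) = 38.3 Ω

38.3 Ω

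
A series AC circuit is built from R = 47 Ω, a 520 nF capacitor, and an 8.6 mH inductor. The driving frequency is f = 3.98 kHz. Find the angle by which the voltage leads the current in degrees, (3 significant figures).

ω = 2πf = 25010 rad/s
X_L = ωL = 215 Ω
X_C = 1/(ωC) = 76.9 Ω
Net reactance X = X_L − X_C = 138 Ω
Z = 47.0 + j138 Ω
|Z| = √(47.0² + 138²) = 146 Ω
∠Z = arctan(138/47.0) = 71.2°

71.2°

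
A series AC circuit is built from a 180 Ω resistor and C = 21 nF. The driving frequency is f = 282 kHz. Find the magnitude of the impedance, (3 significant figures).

ω = 2πf = 1.772e+06 rad/s
X_C = 1/(ωC) = 26.9 Ω
Z = 180 − j26.9 Ω
|Z| = √(180² + 26.9²) = 182 Ω

182 Ω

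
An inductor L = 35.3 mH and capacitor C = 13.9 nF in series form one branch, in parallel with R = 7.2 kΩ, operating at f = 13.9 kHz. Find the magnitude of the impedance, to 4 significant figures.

2156 Ω

ω = 2πf = 87340 rad/s
X_L = ωL = 3083 Ω
X_C = 1/(ωC) = 823.7 Ω
Branch 1: Z₁ = R = 7200 Ω
Branch 2 (series LC): Z₂ = j(X_L − X_C) = j2259 Ω
Parallel: Z = Z₁Z₂/(Z₁+Z₂), |Z| = 2156 Ω, ∠Z = 72.58°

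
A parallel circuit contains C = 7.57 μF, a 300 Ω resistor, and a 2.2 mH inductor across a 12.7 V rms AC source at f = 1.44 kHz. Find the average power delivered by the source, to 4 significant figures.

ω = 2πf = 9048 rad/s
X_L = ωL = 19.91 Ω
X_C = 1/(ωC) = 14.60 Ω
Parallel: admittances add. Y = 1/R + 1/(jωL) + jωC
Y = (0.003333 + j0.01825) S
|Y| = 0.01856 S → |Z| = 1/|Y| = 53.89 Ω, ∠Z = −∠Y = -79.65°
I = V/|Z| = 235.7 mA
P = VI cos φ = 12.7 × 0.2357 × cos(-79.65°) = 537.6 mW

537.6 mW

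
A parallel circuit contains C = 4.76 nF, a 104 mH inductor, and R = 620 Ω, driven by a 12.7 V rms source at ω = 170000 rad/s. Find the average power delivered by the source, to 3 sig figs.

260 mW

X_L = ωL = 17700 Ω
X_C = 1/(ωC) = 1240 Ω
Parallel: admittances add. Y = 1/R + 1/(jωL) + jωC
Y = (0.00161 + j0.000753) S
|Y| = 0.00178 S → |Z| = 1/|Y| = 562 Ω, ∠Z = −∠Y = -25.0°
I = V/|Z| = 22.6 mA
P = VI cos φ = 12.7 × 0.0226 × cos(-25.0°) = 260 mW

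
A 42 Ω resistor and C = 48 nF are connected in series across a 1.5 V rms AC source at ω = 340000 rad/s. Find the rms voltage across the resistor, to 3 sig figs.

0.848 V

X_C = 1/(ωC) = 61.3 Ω
Z = 42.0 − j61.3 Ω
|Z| = √(42.0² + 61.3²) = 74.3 Ω
I = V/|Z| = 20.2 mA
V_R = I·|Z_R| = 0.0202 × 42.0 = 0.848 V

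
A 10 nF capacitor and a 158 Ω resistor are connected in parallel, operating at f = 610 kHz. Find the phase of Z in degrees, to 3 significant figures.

-80.6°

ω = 2πf = 3.833e+06 rad/s
X_C = 1/(ωC) = 26.1 Ω
Parallel: admittances add. Y = 1/R + jωC
Y = (0.00633 + j0.0383) S
|Y| = 0.0388 S → |Z| = 1/|Y| = 25.7 Ω, ∠Z = −∠Y = -80.6°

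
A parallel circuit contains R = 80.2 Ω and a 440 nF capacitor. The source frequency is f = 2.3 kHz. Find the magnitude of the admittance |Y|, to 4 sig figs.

14.00 mS

ω = 2πf = 14450 rad/s
X_C = 1/(ωC) = 157.3 Ω
Parallel: admittances add. Y = 1/R + jωC
Y = (0.01247 + j0.006359) S
|Y| = 0.01400 S → |Z| = 1/|Y| = 71.45 Ω, ∠Z = −∠Y = -27.02°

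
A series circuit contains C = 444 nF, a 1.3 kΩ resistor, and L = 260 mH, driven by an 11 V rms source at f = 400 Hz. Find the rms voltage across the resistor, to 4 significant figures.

10.81 V

ω = 2πf = 2513 rad/s
X_L = ωL = 653.5 Ω
X_C = 1/(ωC) = 896.1 Ω
Net reactance X = X_L − X_C = -242.7 Ω
Z = 1300 − j242.7 Ω
|Z| = √(1300² + 242.7²) = 1322 Ω
I = V/|Z| = 8.318 mA
V_R = I·|Z_R| = 0.008318 × 1300 = 10.81 V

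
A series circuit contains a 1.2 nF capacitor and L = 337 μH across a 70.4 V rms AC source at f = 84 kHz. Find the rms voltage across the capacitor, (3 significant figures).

ω = 2πf = 527800 rad/s
X_L = ωL = 178 Ω
X_C = 1/(ωC) = 1580 Ω
Net reactance X = X_L − X_C = -1400 Ω
Z = − j1400 Ω
|Z| = √(0² + 1400²) = 1400 Ω
I = V/|Z| = 50.2 mA
V_C = I·|Z_C| = 0.0502 × 1580 = 79.3 V

79.3 V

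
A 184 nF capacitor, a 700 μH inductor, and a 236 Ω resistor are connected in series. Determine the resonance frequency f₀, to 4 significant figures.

14.02 kHz

ω₀ = 1/√(LC) = 1/√(0.0007 × 1.84e-07) = 88110 rad/s
f₀ = ω₀/(2π) = 14.02 kHz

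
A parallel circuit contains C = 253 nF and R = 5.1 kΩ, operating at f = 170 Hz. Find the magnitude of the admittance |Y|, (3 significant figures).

ω = 2πf = 1068 rad/s
X_C = 1/(ωC) = 3700 Ω
Parallel: admittances add. Y = 1/R + jωC
Y = (0.000196 + j0.000270) S
|Y| = 0.000334 S → |Z| = 1/|Y| = 3000 Ω, ∠Z = −∠Y = -54.0°

334 μS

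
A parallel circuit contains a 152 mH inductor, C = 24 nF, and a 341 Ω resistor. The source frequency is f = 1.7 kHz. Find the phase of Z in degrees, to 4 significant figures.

ω = 2πf = 10680 rad/s
X_L = ωL = 1624 Ω
X_C = 1/(ωC) = 3901 Ω
Parallel: admittances add. Y = 1/R + 1/(jωL) + jωC
Y = (0.002933 − j0.0003596) S
|Y| = 0.002955 S → |Z| = 1/|Y| = 338.5 Ω, ∠Z = −∠Y = 6.990°

6.990°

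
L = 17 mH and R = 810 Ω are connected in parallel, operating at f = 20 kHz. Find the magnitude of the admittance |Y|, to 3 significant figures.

1.32 mS

ω = 2πf = 125700 rad/s
X_L = ωL = 2140 Ω
Parallel: admittances add. Y = 1/R + 1/(jωL)
Y = (0.00123 − j0.000468) S
|Y| = 0.00132 S → |Z| = 1/|Y| = 757 Ω, ∠Z = −∠Y = 20.8°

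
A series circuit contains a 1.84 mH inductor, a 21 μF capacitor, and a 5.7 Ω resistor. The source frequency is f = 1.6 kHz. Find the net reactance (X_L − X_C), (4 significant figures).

ω = 2πf = 10050 rad/s
X_L = ωL = 18.50 Ω
X_C = 1/(ωC) = 4.737 Ω
X = 18.50 − 4.737 = 13.76 Ω

13.76 Ω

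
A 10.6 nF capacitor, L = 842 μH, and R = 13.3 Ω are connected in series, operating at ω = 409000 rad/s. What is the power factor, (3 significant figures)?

0.116

X_L = ωL = 344 Ω
X_C = 1/(ωC) = 231 Ω
Net reactance X = X_L − X_C = 114 Ω
Z = 13.3 + j114 Ω
|Z| = √(13.3² + 114²) = 114 Ω
∠Z = arctan(114/13.3) = 83.3°
cos φ = cos(83.3°) = 0.116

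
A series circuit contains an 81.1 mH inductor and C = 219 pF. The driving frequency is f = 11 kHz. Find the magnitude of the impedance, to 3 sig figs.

60500 Ω

ω = 2πf = 69120 rad/s
X_L = ωL = 5610 Ω
X_C = 1/(ωC) = 66100 Ω
Net reactance X = X_L − X_C = -60500 Ω
Z = − j60500 Ω
|Z| = √(0² + 60500²) = 60500 Ω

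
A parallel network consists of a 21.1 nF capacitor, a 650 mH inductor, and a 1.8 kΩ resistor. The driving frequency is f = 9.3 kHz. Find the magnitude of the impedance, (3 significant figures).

ω = 2πf = 58430 rad/s
X_L = ωL = 38000 Ω
X_C = 1/(ωC) = 811 Ω
Parallel: admittances add. Y = 1/R + 1/(jωL) + jωC
Y = (0.000556 + j0.00121) S
|Y| = 0.00133 S → |Z| = 1/|Y| = 753 Ω, ∠Z = −∠Y = -65.3°

753 Ω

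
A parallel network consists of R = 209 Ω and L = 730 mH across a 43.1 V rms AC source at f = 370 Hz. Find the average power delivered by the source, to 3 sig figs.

8.89 W

ω = 2πf = 2325 rad/s
X_L = ωL = 1700 Ω
Parallel: admittances add. Y = 1/R + 1/(jωL)
Y = (0.00478 − j0.000589) S
|Y| = 0.00482 S → |Z| = 1/|Y| = 207 Ω, ∠Z = −∠Y = 7.02°
I = V/|Z| = 208 mA
P = VI cos φ = 43.1 × 0.208 × cos(7.02°) = 8.89 W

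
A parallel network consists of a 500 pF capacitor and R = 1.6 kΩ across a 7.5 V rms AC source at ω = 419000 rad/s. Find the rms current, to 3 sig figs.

4.94 mA

X_C = 1/(ωC) = 4770 Ω
Parallel: admittances add. Y = 1/R + jωC
Y = (0.000625 + j0.000210) S
|Y| = 0.000659 S → |Z| = 1/|Y| = 1520 Ω, ∠Z = −∠Y = -18.5°
I = V/|Z| = 7.5/1520 = 4.94 mA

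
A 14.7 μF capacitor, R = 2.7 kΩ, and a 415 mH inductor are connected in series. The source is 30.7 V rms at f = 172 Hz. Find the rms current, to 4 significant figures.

11.26 mA

ω = 2πf = 1081 rad/s
X_L = ωL = 448.5 Ω
X_C = 1/(ωC) = 62.95 Ω
Net reactance X = X_L − X_C = 385.5 Ω
Z = 2700 + j385.5 Ω
|Z| = √(2700² + 385.5²) = 2727 Ω
I = V/|Z| = 30.7/2727 = 11.26 mA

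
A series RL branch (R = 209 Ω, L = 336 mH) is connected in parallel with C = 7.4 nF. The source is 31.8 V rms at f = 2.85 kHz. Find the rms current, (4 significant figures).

ω = 2πf = 17910 rad/s
X_L = ωL = 6017 Ω
X_C = 1/(ωC) = 7546 Ω
Branch 1 (R+jX_L): Z₁ = 209.0 + j6017 Ω, |Z₁| = 6020 Ω
Branch 2 (−jX_C): Z₂ = −j7546 Ω
Parallel: Z = Z₁Z₂/(Z₁+Z₂), |Z| = 29430 Ω, ∠Z = 80.23°
I = V/|Z| = 31.8/29430 = 1.081 mA

1.081 mA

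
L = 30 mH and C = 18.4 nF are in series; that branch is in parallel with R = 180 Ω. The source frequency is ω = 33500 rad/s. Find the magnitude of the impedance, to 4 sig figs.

X_L = ωL = 1005 Ω
X_C = 1/(ωC) = 1622 Ω
Branch 1: Z₁ = R = 180.0 Ω
Branch 2 (series LC): Z₂ = j(X_L − X_C) = −j617.3 Ω
Parallel: Z = Z₁Z₂/(Z₁+Z₂), |Z| = 172.8 Ω, ∠Z = -16.26°

172.8 Ω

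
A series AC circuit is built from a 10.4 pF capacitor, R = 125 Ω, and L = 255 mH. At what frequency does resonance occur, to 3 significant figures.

97.7 kHz

ω₀ = 1/√(LC) = 1/√(0.255 × 1.04e-11) = 614100 rad/s
f₀ = ω₀/(2π) = 97.7 kHz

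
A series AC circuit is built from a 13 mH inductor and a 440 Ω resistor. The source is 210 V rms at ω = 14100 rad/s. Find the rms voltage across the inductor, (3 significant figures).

80.8 V

X_L = ωL = 183 Ω
Z = 440 + j183 Ω
|Z| = √(440² + 183²) = 477 Ω
I = V/|Z| = 441 mA
V_L = I·|Z_L| = 0.441 × 183 = 80.8 V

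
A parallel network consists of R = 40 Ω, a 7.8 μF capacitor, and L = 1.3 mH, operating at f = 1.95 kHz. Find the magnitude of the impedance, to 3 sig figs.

ω = 2πf = 12250 rad/s
X_L = ωL = 15.9 Ω
X_C = 1/(ωC) = 10.5 Ω
Parallel: admittances add. Y = 1/R + 1/(jωL) + jωC
Y = (0.0250 + j0.0328) S
|Y| = 0.0412 S → |Z| = 1/|Y| = 24.3 Ω, ∠Z = −∠Y = -52.7°

24.3 Ω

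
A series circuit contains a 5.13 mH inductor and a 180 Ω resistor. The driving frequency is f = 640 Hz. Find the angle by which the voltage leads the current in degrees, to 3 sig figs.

ω = 2πf = 4021 rad/s
X_L = ωL = 20.6 Ω
Z = 180 + j20.6 Ω
|Z| = √(180² + 20.6²) = 181 Ω
∠Z = arctan(20.6/180) = 6.54°

6.54°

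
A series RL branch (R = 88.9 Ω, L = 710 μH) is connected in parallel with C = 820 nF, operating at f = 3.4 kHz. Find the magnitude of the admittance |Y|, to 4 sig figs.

ω = 2πf = 21360 rad/s
X_L = ωL = 15.17 Ω
X_C = 1/(ωC) = 57.09 Ω
Branch 1 (R+jX_L): Z₁ = 88.90 + j15.17 Ω, |Z₁| = 90.18 Ω
Branch 2 (−jX_C): Z₂ = −j57.09 Ω
Parallel: Z = Z₁Z₂/(Z₁+Z₂), |Z| = 52.38 Ω, ∠Z = -55.07°
|Y| = 1/|Z| = 19.09 mS

19.09 mS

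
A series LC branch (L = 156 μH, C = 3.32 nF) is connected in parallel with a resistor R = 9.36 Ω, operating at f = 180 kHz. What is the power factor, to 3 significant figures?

ω = 2πf = 1.131e+06 rad/s
X_L = ωL = 176 Ω
X_C = 1/(ωC) = 266 Ω
Branch 1: Z₁ = R = 9.36 Ω
Branch 2 (series LC): Z₂ = j(X_L − X_C) = −j89.9 Ω
Parallel: Z = Z₁Z₂/(Z₁+Z₂), |Z| = 9.31 Ω, ∠Z = -5.94°
cos φ = cos(-5.94°) = 0.995

0.995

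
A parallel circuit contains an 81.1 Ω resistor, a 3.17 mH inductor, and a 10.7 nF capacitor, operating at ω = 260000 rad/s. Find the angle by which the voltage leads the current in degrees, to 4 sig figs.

-7.250°

X_L = ωL = 824.2 Ω
X_C = 1/(ωC) = 359.5 Ω
Parallel: admittances add. Y = 1/R + 1/(jωL) + jωC
Y = (0.01233 + j0.001569) S
|Y| = 0.01243 S → |Z| = 1/|Y| = 80.45 Ω, ∠Z = −∠Y = -7.250°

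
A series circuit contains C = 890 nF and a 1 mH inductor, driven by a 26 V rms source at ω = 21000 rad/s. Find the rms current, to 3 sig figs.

X_L = ωL = 21.0 Ω
X_C = 1/(ωC) = 53.5 Ω
Net reactance X = X_L − X_C = -32.5 Ω
Z = − j32.5 Ω
|Z| = √(0² + 32.5²) = 32.5 Ω
I = V/|Z| = 26/32.5 = 800 mA

800 mA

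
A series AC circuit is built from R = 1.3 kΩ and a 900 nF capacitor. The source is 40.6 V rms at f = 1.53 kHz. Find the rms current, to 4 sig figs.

ω = 2πf = 9613 rad/s
X_C = 1/(ωC) = 115.6 Ω
Z = 1300 − j115.6 Ω
|Z| = √(1300² + 115.6²) = 1305 Ω
I = V/|Z| = 40.6/1305 = 31.11 mA

31.11 mA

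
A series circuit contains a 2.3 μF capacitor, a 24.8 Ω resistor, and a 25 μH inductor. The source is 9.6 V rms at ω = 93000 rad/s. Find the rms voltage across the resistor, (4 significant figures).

9.557 V

X_L = ωL = 2.325 Ω
X_C = 1/(ωC) = 4.675 Ω
Net reactance X = X_L − X_C = -2.350 Ω
Z = 24.80 − j2.350 Ω
|Z| = √(24.80² + 2.350²) = 24.91 Ω
I = V/|Z| = 385.4 mA
V_R = I·|Z_R| = 0.3854 × 24.80 = 9.557 V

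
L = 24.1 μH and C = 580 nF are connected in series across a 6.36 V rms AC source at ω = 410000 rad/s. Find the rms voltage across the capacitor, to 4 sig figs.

X_L = ωL = 9.881 Ω
X_C = 1/(ωC) = 4.205 Ω
Net reactance X = X_L − X_C = 5.676 Ω
Z = j5.676 Ω
|Z| = √(0² + 5.676²) = 5.676 Ω
I = V/|Z| = 1.121 A
V_C = I·|Z_C| = 1.121 × 4.205 = 4.712 V

4.712 V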